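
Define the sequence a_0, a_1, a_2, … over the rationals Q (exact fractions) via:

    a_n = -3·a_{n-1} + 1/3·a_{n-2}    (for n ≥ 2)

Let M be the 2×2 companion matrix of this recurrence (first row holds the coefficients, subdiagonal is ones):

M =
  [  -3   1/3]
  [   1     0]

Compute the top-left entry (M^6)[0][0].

(M^6)[0][0] is the top entry after applying M 6 times to the unit state (1, 0). Equivalently it is h_{7} for the auxiliary sequence (h_n) obeying the same recurrence with h_1 = 1 and h_i = 0 for 0 ≤ i < 1:
h_2 = -3·1 + 1/3·0 = -3
h_3 = -3·-3 + 1/3·1 = 28/3
h_4 = -3·28/3 + 1/3·-3 = -29
h_5 = -3·-29 + 1/3·28/3 = 811/9
h_6 = -3·811/9 + 1/3·-29 = -280
h_7 = -3·-280 + 1/3·811/9 = 23491/27

23491/27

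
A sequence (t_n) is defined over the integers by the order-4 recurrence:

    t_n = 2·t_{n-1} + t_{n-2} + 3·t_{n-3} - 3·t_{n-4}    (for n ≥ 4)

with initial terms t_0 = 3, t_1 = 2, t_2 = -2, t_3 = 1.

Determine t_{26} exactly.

-9225897851

t_4 = 2·1 + 1·-2 + 3·2 + -3·3 = -3
t_5 = 2·-3 + 1·1 + 3·-2 + -3·2 = -17
t_6 = 2·-17 + 1·-3 + 3·1 + -3·-2 = -28
t_7 = 2·-28 + 1·-17 + 3·-3 + -3·1 = -85
t_8 = 2·-85 + 1·-28 + 3·-17 + -3·-3 = -240
t_9 = 2·-240 + 1·-85 + 3·-28 + -3·-17 = -598
t_10 = 2·-598 + 1·-240 + 3·-85 + -3·-28 = -1607
t_11 = 2·-1607 + 1·-598 + 3·-240 + -3·-85 = -4277
t_12 = 2·-4277 + 1·-1607 + 3·-598 + -3·-240 = -11235
t_13 = 2·-11235 + 1·-4277 + 3·-1607 + -3·-598 = -29774
t_14 = 2·-29774 + 1·-11235 + 3·-4277 + -3·-1607 = -78793
t_15 = 2·-78793 + 1·-29774 + 3·-11235 + -3·-4277 = -208234
t_16 = 2·-208234 + 1·-78793 + 3·-29774 + -3·-11235 = -550878
t_17 = 2·-550878 + 1·-208234 + 3·-78793 + -3·-29774 = -1457047
t_18 = 2·-1457047 + 1·-550878 + 3·-208234 + -3·-78793 = -3853295
t_19 = 2·-3853295 + 1·-1457047 + 3·-550878 + -3·-208234 = -10191569
t_20 = 2·-10191569 + 1·-3853295 + 3·-1457047 + -3·-550878 = -26954940
t_21 = 2·-26954940 + 1·-10191569 + 3·-3853295 + -3·-1457047 = -71290193
t_22 = 2·-71290193 + 1·-26954940 + 3·-10191569 + -3·-3853295 = -188550148
t_23 = 2·-188550148 + 1·-71290193 + 3·-26954940 + -3·-10191569 = -498680602
t_24 = 2·-498680602 + 1·-188550148 + 3·-71290193 + -3·-26954940 = -1318917111
t_25 = 2·-1318917111 + 1·-498680602 + 3·-188550148 + -3·-71290193 = -3488294689
t_26 = 2·-3488294689 + 1·-1318917111 + 3·-498680602 + -3·-188550148 = -9225897851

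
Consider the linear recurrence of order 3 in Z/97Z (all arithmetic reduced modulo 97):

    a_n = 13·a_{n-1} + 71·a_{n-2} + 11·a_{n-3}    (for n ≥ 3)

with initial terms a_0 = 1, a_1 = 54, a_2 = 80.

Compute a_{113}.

a_3 = 13·80 + 71·54 + 11·1 = 35
a_4 = 13·35 + 71·80 + 11·54 = 36
a_5 = 13·36 + 71·35 + 11·80 = 50
a_6 = 13·50 + 71·36 + 11·35 = 2
a_7 = 13·2 + 71·50 + 11·36 = 92
a_8 = 13·92 + 71·2 + 11·50 = 45
a_9 = 13·45 + 71·92 + 11·2 = 58
a_10 = 13·58 + 71·45 + 11·92 = 14
a_11 = 13·14 + 71·58 + 11·45 = 42
a_12 = 13·42 + 71·14 + 11·58 = 44
a_13 = 13·44 + 71·42 + 11·14 = 22
a_14 = 13·22 + 71·44 + 11·42 = 89
a_15 = 13·89 + 71·22 + 11·44 = 2
a_16 = 13·2 + 71·89 + 11·22 = 88
a_17 = 13·88 + 71·2 + 11·89 = 34
a_18 = 13·34 + 71·88 + 11·2 = 19
a_19 = 13·19 + 71·34 + 11·88 = 40
a_20 = 13·40 + 71·19 + 11·34 = 12
a_21 = 13·12 + 71·40 + 11·19 = 4
a_22 = 13·4 + 71·12 + 11·40 = 83
a_23 = 13·83 + 71·4 + 11·12 = 40
a_24 = 13·40 + 71·83 + 11·4 = 55
a_25 = 13·55 + 71·40 + 11·83 = 6
a_26 = 13·6 + 71·55 + 11·40 = 58
a_27 = 13·58 + 71·6 + 11·55 = 39
a_28 = 13·39 + 71·58 + 11·6 = 35
a_29 = 13·35 + 71·39 + 11·58 = 79
a_30 = 13·79 + 71·35 + 11·39 = 61
a_31 = 13·61 + 71·79 + 11·35 = 94
a_32 = 13·94 + 71·61 + 11·79 = 20
a_33 = 13·20 + 71·94 + 11·61 = 39
a_34 = 13·39 + 71·20 + 11·94 = 51
a_35 = 13·51 + 71·39 + 11·20 = 63
a_36 = 13·63 + 71·51 + 11·39 = 19
a_37 = 13·19 + 71·63 + 11·51 = 43
a_38 = 13·43 + 71·19 + 11·63 = 79
a_39 = 13·79 + 71·43 + 11·19 = 21
a_40 = 13·21 + 71·79 + 11·43 = 50
a_41 = 13·50 + 71·21 + 11·79 = 3
a_42 = 13·3 + 71·50 + 11·21 = 37
a_43 = 13·37 + 71·3 + 11·50 = 80
a_44 = 13·80 + 71·37 + 11·3 = 14
a_45 = 13·14 + 71·80 + 11·37 = 61
a_46 = 13·61 + 71·14 + 11·80 = 48
a_47 = 13·48 + 71·61 + 11·14 = 65
a_48 = 13·65 + 71·48 + 11·61 = 74
a_49 = 13·74 + 71·65 + 11·48 = 91
a_50 = 13·91 + 71·74 + 11·65 = 71
a_51 = 13·71 + 71·91 + 11·74 = 50
a_52 = 13·50 + 71·71 + 11·91 = 96
a_53 = 13·96 + 71·50 + 11·71 = 50
a_54 = 13·50 + 71·96 + 11·50 = 62
a_55 = 13·62 + 71·50 + 11·96 = 77
a_56 = 13·77 + 71·62 + 11·50 = 36
a_57 = 13·36 + 71·77 + 11·62 = 21
a_58 = 13·21 + 71·36 + 11·77 = 87
a_59 = 13·87 + 71·21 + 11·36 = 11
a_60 = 13·11 + 71·87 + 11·21 = 52
a_61 = 13·52 + 71·11 + 11·87 = 86
a_62 = 13·86 + 71·52 + 11·11 = 81
a_63 = 13·81 + 71·86 + 11·52 = 68
a_64 = 13·68 + 71·81 + 11·86 = 15
a_65 = 13·15 + 71·68 + 11·81 = 94
a_66 = 13·94 + 71·15 + 11·68 = 28
a_67 = 13·28 + 71·94 + 11·15 = 25
a_68 = 13·25 + 71·28 + 11·94 = 49
a_69 = 13·49 + 71·25 + 11·28 = 4
a_70 = 13·4 + 71·49 + 11·25 = 23
a_71 = 13·23 + 71·4 + 11·49 = 55
a_72 = 13·55 + 71·23 + 11·4 = 64
a_73 = 13·64 + 71·55 + 11·23 = 43
a_74 = 13·43 + 71·64 + 11·55 = 82
a_75 = 13·82 + 71·43 + 11·64 = 70
a_76 = 13·70 + 71·82 + 11·43 = 27
a_77 = 13·27 + 71·70 + 11·82 = 15
a_78 = 13·15 + 71·27 + 11·70 = 69
a_79 = 13·69 + 71·15 + 11·27 = 28
a_80 = 13·28 + 71·69 + 11·15 = 93
a_81 = 13·93 + 71·28 + 11·69 = 76
a_82 = 13·76 + 71·93 + 11·28 = 42
a_83 = 13·42 + 71·76 + 11·93 = 78
a_84 = 13·78 + 71·42 + 11·76 = 79
a_85 = 13·79 + 71·78 + 11·42 = 43
a_86 = 13·43 + 71·79 + 11·78 = 42
a_87 = 13·42 + 71·43 + 11·79 = 6
a_88 = 13·6 + 71·42 + 11·43 = 41
a_89 = 13·41 + 71·6 + 11·42 = 63
a_90 = 13·63 + 71·41 + 11·6 = 13
a_91 = 13·13 + 71·63 + 11·41 = 49
a_92 = 13·49 + 71·13 + 11·63 = 22
a_93 = 13·22 + 71·49 + 11·13 = 28
a_94 = 13·28 + 71·22 + 11·49 = 40
a_95 = 13·40 + 71·28 + 11·22 = 34
a_96 = 13·34 + 71·40 + 11·28 = 1
a_97 = 13·1 + 71·34 + 11·40 = 54
a_98 = 13·54 + 71·1 + 11·34 = 80
a_99 = 13·80 + 71·54 + 11·1 = 35
a_100 = 13·35 + 71·80 + 11·54 = 36
a_101 = 13·36 + 71·35 + 11·80 = 50
a_102 = 13·50 + 71·36 + 11·35 = 2
a_103 = 13·2 + 71·50 + 11·36 = 92
a_104 = 13·92 + 71·2 + 11·50 = 45
a_105 = 13·45 + 71·92 + 11·2 = 58
a_106 = 13·58 + 71·45 + 11·92 = 14
a_107 = 13·14 + 71·58 + 11·45 = 42
a_108 = 13·42 + 71·14 + 11·58 = 44
a_109 = 13·44 + 71·42 + 11·14 = 22
a_110 = 13·22 + 71·44 + 11·42 = 89
a_111 = 13·89 + 71·22 + 11·44 = 2
a_112 = 13·2 + 71·89 + 11·22 = 88
a_113 = 13·88 + 71·2 + 11·89 = 34

34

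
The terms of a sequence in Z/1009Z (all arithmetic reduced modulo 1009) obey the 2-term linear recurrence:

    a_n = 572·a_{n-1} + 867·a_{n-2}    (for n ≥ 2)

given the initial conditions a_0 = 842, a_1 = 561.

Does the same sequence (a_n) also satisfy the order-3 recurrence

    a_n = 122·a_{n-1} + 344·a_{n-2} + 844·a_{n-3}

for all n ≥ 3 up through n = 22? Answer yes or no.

no

Terms a_0..a_22: 842, 561, 537, 477, 844, 335, 133, 254, 277, 287, 723, 481, 936, 932, 628, 856, 892, 207, 821, 294, 127, 626, 5
n=3: candidate gives 506, actual a_3 = 477 ✗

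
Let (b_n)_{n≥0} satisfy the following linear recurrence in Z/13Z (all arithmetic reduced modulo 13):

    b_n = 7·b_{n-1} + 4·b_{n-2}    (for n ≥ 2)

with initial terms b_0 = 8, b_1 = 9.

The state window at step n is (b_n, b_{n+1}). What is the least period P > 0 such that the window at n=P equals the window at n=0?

78

n=0: window = (8, 9)
n=1: window = (9, 4)
n=2: window = (4, 12)
n=3: window = (12, 9)
n=4: window = (9, 7)
n=5: window = (7, 7)
n=6: window = (7, 12)
n=7: window = (12, 8)
n=8: window = (8, 0)
n=9: window = (0, 6)
n=10: window = (6, 3)
n=11: window = (3, 6)
n=12: window = (6, 2)
n=13: window = (2, 12)
n=14: window = (12, 1)
n=15: window = (1, 3)
n=16: window = (3, 12)
n=17: window = (12, 5)
n=18: window = (5, 5)
n=19: window = (5, 3)
n=20: window = (3, 2)
n=21: window = (2, 0)
n=22: window = (0, 8)
n=23: window = (8, 4)
n=24: window = (4, 8)
n=25: window = (8, 7)
n=26: window = (7, 3)
n=27: window = (3, 10)
n=28: window = (10, 4)
n=29: window = (4, 3)
n=30: window = (3, 11)
n=31: window = (11, 11)
n=32: window = (11, 4)
n=33: window = (4, 7)
n=34: window = (7, 0)
n=35: window = (0, 2)
n=36: window = (2, 1)
n=37: window = (1, 2)
n=38: window = (2, 5)
n=39: window = (5, 4)
n=40: window = (4, 9)
…
n=76: window = (12, 11)
n=77: window = (11, 8)
n=78: window = (8, 9)
window at n=78 equals window at n=0 → period = 78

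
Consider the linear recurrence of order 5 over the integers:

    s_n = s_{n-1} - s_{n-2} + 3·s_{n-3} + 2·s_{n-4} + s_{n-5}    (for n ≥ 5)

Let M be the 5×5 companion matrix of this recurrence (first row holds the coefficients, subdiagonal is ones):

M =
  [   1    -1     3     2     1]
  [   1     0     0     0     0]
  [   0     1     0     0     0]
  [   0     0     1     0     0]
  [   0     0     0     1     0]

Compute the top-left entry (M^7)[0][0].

(M^7)[0][0] is the top entry after applying M 7 times to the unit state (1, 0, 0, 0, 0). Equivalently it is h_{11} for the auxiliary sequence (h_n) obeying the same recurrence with h_4 = 1 and h_i = 0 for 0 ≤ i < 4:
h_5 = 1·1 + -1·0 + 3·0 + 2·0 + 1·0 = 1
h_6 = 1·1 + -1·1 + 3·0 + 2·0 + 1·0 = 0
h_7 = 1·0 + -1·1 + 3·1 + 2·0 + 1·0 = 2
h_8 = 1·2 + -1·0 + 3·1 + 2·1 + 1·0 = 7
h_9 = 1·7 + -1·2 + 3·0 + 2·1 + 1·1 = 8
h_10 = 1·8 + -1·7 + 3·2 + 2·0 + 1·1 = 8
h_11 = 1·8 + -1·8 + 3·7 + 2·2 + 1·0 = 25

25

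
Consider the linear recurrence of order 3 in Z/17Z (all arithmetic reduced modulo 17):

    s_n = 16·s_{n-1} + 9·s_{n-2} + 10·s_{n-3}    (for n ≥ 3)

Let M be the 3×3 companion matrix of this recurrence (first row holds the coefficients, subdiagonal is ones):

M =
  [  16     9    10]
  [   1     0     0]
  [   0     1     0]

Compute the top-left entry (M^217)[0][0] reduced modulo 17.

(M^217)[0][0] is the top entry after applying M 217 times to the unit state (1, 0, 0). Equivalently it is h_{219} for the auxiliary sequence (h_n) obeying the same recurrence with h_2 = 1 and h_i = 0 for 0 ≤ i < 2:
h_3 = 16·1 + 9·0 + 10·0 = 16
h_4 = 16·16 + 9·1 + 10·0 = 10
h_5 = 16·10 + 9·16 + 10·1 = 8
h_6 = 16·8 + 9·10 + 10·16 = 4
h_7 = 16·4 + 9·8 + 10·10 = 15
h_8 = 16·15 + 9·4 + 10·8 = 16
h_9 = 16·16 + 9·15 + 10·4 = 6
h_10 = 16·6 + 9·16 + 10·15 = 16
h_11 = 16·16 + 9·6 + 10·16 = 11
h_12 = 16·11 + 9·16 + 10·6 = 6
h_13 = 16·6 + 9·11 + 10·16 = 15
h_14 = 16·15 + 9·6 + 10·11 = 13
h_15 = 16·13 + 9·15 + 10·6 = 12
h_16 = 16·12 + 9·13 + 10·15 = 0
h_17 = 16·0 + 9·12 + 10·13 = 0
h_18 = 16·0 + 9·0 + 10·12 = 1
(h_16, h_17, h_18) = (0, 0, 1) = (h_0, h_1, h_2), so the sequence has period 16.
219 ≡ 11 (mod 16), hence h_219 = h_11 = 11.

11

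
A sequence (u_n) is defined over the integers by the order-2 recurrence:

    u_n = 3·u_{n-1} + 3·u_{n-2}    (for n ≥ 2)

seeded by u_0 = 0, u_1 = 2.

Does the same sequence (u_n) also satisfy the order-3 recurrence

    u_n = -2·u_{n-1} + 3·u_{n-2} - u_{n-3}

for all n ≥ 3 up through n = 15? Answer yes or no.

no

Terms u_0..u_15: 0, 2, 6, 24, 90, 342, 1296, 4914, 18630, 70632, 267786, 1015254, 3849120, 14593122, 55326726, 209759544
n=3: candidate gives -6, actual u_3 = 24 ✗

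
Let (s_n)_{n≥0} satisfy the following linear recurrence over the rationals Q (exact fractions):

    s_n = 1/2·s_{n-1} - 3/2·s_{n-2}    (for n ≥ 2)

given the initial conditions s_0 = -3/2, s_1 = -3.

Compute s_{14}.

s_2 = 1/2·-3 + -3/2·-3/2 = 3/4
s_3 = 1/2·3/4 + -3/2·-3 = 39/8
s_4 = 1/2·39/8 + -3/2·3/4 = 21/16
s_5 = 1/2·21/16 + -3/2·39/8 = -213/32
s_6 = 1/2·-213/32 + -3/2·21/16 = -339/64
s_7 = 1/2·-339/64 + -3/2·-213/32 = 939/128
s_8 = 1/2·939/128 + -3/2·-339/64 = 2973/256
s_9 = 1/2·2973/256 + -3/2·939/128 = -2661/512
s_10 = 1/2·-2661/512 + -3/2·2973/256 = -20499/1024
s_11 = 1/2·-20499/1024 + -3/2·-2661/512 = -4533/2048
s_12 = 1/2·-4533/2048 + -3/2·-20499/1024 = 118461/4096
s_13 = 1/2·118461/4096 + -3/2·-4533/2048 = 145659/8192
s_14 = 1/2·145659/8192 + -3/2·118461/4096 = -565107/16384

-565107/16384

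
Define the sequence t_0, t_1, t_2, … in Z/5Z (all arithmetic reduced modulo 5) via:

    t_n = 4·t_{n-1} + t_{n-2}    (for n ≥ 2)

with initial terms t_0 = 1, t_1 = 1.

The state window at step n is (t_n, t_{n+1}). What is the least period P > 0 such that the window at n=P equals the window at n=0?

20

n=0: window = (1, 1)
n=1: window = (1, 0)
n=2: window = (0, 1)
n=3: window = (1, 4)
n=4: window = (4, 2)
n=5: window = (2, 2)
n=6: window = (2, 0)
n=7: window = (0, 2)
n=8: window = (2, 3)
n=9: window = (3, 4)
n=10: window = (4, 4)
n=11: window = (4, 0)
n=12: window = (0, 4)
n=13: window = (4, 1)
n=14: window = (1, 3)
n=15: window = (3, 3)
n=16: window = (3, 0)
n=17: window = (0, 3)
n=18: window = (3, 2)
n=19: window = (2, 1)
n=20: window = (1, 1)
window at n=20 equals window at n=0 → period = 20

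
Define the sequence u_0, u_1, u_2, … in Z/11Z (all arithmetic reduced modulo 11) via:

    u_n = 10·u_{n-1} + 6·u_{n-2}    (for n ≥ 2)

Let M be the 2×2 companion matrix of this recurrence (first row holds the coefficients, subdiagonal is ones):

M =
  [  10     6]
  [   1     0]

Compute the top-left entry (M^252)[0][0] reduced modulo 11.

(M^252)[0][0] is the top entry after applying M 252 times to the unit state (1, 0). Equivalently it is h_{253} for the auxiliary sequence (h_n) obeying the same recurrence with h_1 = 1 and h_i = 0 for 0 ≤ i < 1:
h_2 = 10·1 + 6·0 = 10
h_3 = 10·10 + 6·1 = 7
h_4 = 10·7 + 6·10 = 9
h_5 = 10·9 + 6·7 = 0
h_6 = 10·0 + 6·9 = 10
h_7 = 10·10 + 6·0 = 1
h_8 = 10·1 + 6·10 = 4
h_9 = 10·4 + 6·1 = 2
h_10 = 10·2 + 6·4 = 0
h_11 = 10·0 + 6·2 = 1
(h_10, h_11) = (0, 1) = (h_0, h_1), so the sequence has period 10.
253 ≡ 3 (mod 10), hence h_253 = h_3 = 7.

7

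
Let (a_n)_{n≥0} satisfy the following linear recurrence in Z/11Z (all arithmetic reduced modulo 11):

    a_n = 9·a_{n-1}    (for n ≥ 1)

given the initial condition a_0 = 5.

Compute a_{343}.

4

a_1 = 9·5 = 1
a_2 = 9·1 = 9
a_3 = 9·9 = 4
a_4 = 9·4 = 3
a_5 = 9·3 = 5
(a_5) = (5) = (a_0), so the sequence has period 5.
343 ≡ 3 (mod 5), hence a_343 = a_3 = 4.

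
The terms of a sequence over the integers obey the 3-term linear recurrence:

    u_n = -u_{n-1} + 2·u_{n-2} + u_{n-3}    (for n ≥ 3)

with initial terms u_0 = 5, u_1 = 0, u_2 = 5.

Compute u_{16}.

u_3 = -1·5 + 2·0 + 1·5 = 0
u_4 = -1·0 + 2·5 + 1·0 = 10
u_5 = -1·10 + 2·0 + 1·5 = -5
u_6 = -1·-5 + 2·10 + 1·0 = 25
u_7 = -1·25 + 2·-5 + 1·10 = -25
u_8 = -1·-25 + 2·25 + 1·-5 = 70
u_9 = -1·70 + 2·-25 + 1·25 = -95
u_10 = -1·-95 + 2·70 + 1·-25 = 210
u_11 = -1·210 + 2·-95 + 1·70 = -330
u_12 = -1·-330 + 2·210 + 1·-95 = 655
u_13 = -1·655 + 2·-330 + 1·210 = -1105
u_14 = -1·-1105 + 2·655 + 1·-330 = 2085
u_15 = -1·2085 + 2·-1105 + 1·655 = -3640
u_16 = -1·-3640 + 2·2085 + 1·-1105 = 6705

6705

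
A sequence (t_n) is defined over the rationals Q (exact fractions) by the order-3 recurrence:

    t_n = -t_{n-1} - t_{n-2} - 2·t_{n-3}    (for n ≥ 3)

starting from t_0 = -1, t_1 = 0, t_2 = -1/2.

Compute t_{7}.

7

t_3 = -1·-1/2 + -1·0 + -2·-1 = 5/2
t_4 = -1·5/2 + -1·-1/2 + -2·0 = -2
t_5 = -1·-2 + -1·5/2 + -2·-1/2 = 1/2
t_6 = -1·1/2 + -1·-2 + -2·5/2 = -7/2
t_7 = -1·-7/2 + -1·1/2 + -2·-2 = 7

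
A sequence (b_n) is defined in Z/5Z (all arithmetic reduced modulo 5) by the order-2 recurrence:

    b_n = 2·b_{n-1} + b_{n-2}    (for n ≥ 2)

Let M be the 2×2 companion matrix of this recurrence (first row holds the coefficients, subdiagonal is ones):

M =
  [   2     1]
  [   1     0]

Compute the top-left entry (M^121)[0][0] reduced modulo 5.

(M^121)[0][0] is the top entry after applying M 121 times to the unit state (1, 0). Equivalently it is h_{122} for the auxiliary sequence (h_n) obeying the same recurrence with h_1 = 1 and h_i = 0 for 0 ≤ i < 1:
h_2 = 2·1 + 1·0 = 2
h_3 = 2·2 + 1·1 = 0
h_4 = 2·0 + 1·2 = 2
h_5 = 2·2 + 1·0 = 4
h_6 = 2·4 + 1·2 = 0
h_7 = 2·0 + 1·4 = 4
h_8 = 2·4 + 1·0 = 3
h_9 = 2·3 + 1·4 = 0
h_10 = 2·0 + 1·3 = 3
h_11 = 2·3 + 1·0 = 1
h_12 = 2·1 + 1·3 = 0
h_13 = 2·0 + 1·1 = 1
(h_12, h_13) = (0, 1) = (h_0, h_1), so the sequence has period 12.
122 ≡ 2 (mod 12), hence h_122 = h_2 = 2.

2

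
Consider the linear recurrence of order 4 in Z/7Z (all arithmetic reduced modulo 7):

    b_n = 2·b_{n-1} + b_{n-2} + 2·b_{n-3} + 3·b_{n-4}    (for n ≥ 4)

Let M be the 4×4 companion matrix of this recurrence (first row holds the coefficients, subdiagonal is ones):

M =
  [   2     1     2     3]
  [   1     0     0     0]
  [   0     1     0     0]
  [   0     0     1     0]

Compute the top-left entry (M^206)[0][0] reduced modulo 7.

(M^206)[0][0] is the top entry after applying M 206 times to the unit state (1, 0, 0, 0). Equivalently it is h_{209} for the auxiliary sequence (h_n) obeying the same recurrence with h_3 = 1 and h_i = 0 for 0 ≤ i < 3:
h_4 = 2·1 + 1·0 + 2·0 + 3·0 = 2
h_5 = 2·2 + 1·1 + 2·0 + 3·0 = 5
h_6 = 2·5 + 1·2 + 2·1 + 3·0 = 0
h_7 = 2·0 + 1·5 + 2·2 + 3·1 = 5
h_8 = 2·5 + 1·0 + 2·5 + 3·2 = 5
h_9 = 2·5 + 1·5 + 2·0 + 3·5 = 2
Continuing the recurrence:
  h_10 = 5;  h_11 = 2;  h_12 = 0;  h_13 = 4;  h_14 = 6;  h_15 = 1
  h_16 = 2;  h_17 = 1;  h_18 = 3;  h_19 = 0;  h_20 = 4;  h_21 = 3
  h_22 = 5;  h_23 = 0;  h_24 = 2;  h_25 = 2;  h_26 = 0;  h_27 = 6
  h_28 = 1;  h_29 = 0;  h_30 = 6;  h_31 = 4;  h_32 = 3;  h_33 = 1
  h_34 = 3;  h_35 = 4;  h_36 = 1;  h_37 = 1;  h_38 = 6;  h_39 = 6
  h_40 = 2;  h_41 = 4;  h_42 = 5;  h_43 = 1;  h_44 = 0;  h_45 = 2
  h_46 = 0;  h_47 = 5;  h_48 = 0;  h_49 = 4;  h_50 = 4;  h_51 = 6
  h_52 = 3;  h_53 = 4;  h_54 = 0;  h_55 = 0;  h_56 = 3;  h_57 = 4
  h_58 = 4;  h_59 = 4;  h_60 = 1;  h_61 = 5;  h_62 = 3;  h_63 = 4
  h_64 = 3;  h_65 = 3;  h_66 = 5;  h_67 = 3;  h_68 = 5;  h_69 = 4
  h_70 = 6;  h_71 = 0;  h_72 = 1;  h_73 = 5;  h_74 = 1;  h_75 = 2
  h_76 = 4;  h_77 = 6;  h_78 = 2;  h_79 = 3;  h_80 = 4;  h_81 = 5
  h_82 = 5;  h_83 = 4;  h_84 = 0;  h_85 = 1;  h_86 = 4;  h_87 = 0
  h_88 = 6;  h_89 = 2;  h_90 = 1;  h_91 = 2;  h_92 = 6;  h_93 = 1
  h_94 = 1;  h_95 = 0;  h_96 = 0;  h_97 = 5;  h_98 = 6;  h_99 = 3
  h_100 = 1;  h_101 = 4;  h_102 = 5;  h_103 = 4;  h_104 = 3;  h_105 = 4
  h_106 = 6;  h_107 = 6;  h_108 = 0;  h_109 = 2;  h_110 = 6;  h_111 = 4
  h_112 = 4;  h_113 = 2;  h_114 = 6;  h_115 = 6;  h_116 = 6;  h_117 = 1
  h_118 = 3;  h_119 = 2;  h_120 = 6;  h_121 = 2;  h_122 = 2;  h_123 = 3
  h_124 = 2;  h_125 = 3;  h_126 = 6;  h_127 = 0;  h_128 = 4;  h_129 = 1
  h_130 = 3;  h_131 = 1;  h_132 = 5;  h_133 = 6;  h_134 = 0;  h_135 = 5
  h_136 = 2;  h_137 = 6;  h_138 = 3;  h_139 = 3;  h_140 = 6;  h_141 = 4
  h_142 = 1;  h_143 = 6;  h_144 = 4;  h_145 = 0;  h_146 = 5;  h_147 = 1
  h_148 = 5;  h_149 = 0;  h_150 = 1;  h_151 = 1;  h_152 = 4;  h_153 = 4
  h_154 = 3;  h_155 = 0;  h_156 = 2;  h_157 = 1;  h_158 = 6;  h_159 = 3
  h_160 = 6;  h_161 = 2;  h_162 = 6;  h_163 = 0;  h_164 = 0;  h_165 = 4
  h_166 = 5;  h_167 = 0;  h_168 = 6;  h_169 = 6;  h_170 = 5;  h_171 = 0
  h_172 = 0;  h_173 = 0;  h_174 = 1;  h_175 = 2;  h_176 = 5;  h_177 = 0
  h_178 = 5;  h_179 = 5;  h_180 = 2;  h_181 = 5;  h_182 = 2;  h_183 = 0
  h_184 = 4;  h_185 = 6;  h_186 = 1;  h_187 = 2;  h_188 = 1;  h_189 = 3
  h_190 = 0;  h_191 = 4;  h_192 = 3;  h_193 = 5;  h_194 = 0;  h_195 = 2
  h_196 = 2;  h_197 = 0;  h_198 = 6;  h_199 = 1;  h_200 = 0;  h_201 = 6
  h_202 = 4;  h_203 = 3;  h_204 = 1;  h_205 = 3;  h_206 = 4;  h_207 = 1
h_208 = 2·1 + 1·4 + 2·3 + 3·1 = 1
h_209 = 2·1 + 1·1 + 2·4 + 3·3 = 6

6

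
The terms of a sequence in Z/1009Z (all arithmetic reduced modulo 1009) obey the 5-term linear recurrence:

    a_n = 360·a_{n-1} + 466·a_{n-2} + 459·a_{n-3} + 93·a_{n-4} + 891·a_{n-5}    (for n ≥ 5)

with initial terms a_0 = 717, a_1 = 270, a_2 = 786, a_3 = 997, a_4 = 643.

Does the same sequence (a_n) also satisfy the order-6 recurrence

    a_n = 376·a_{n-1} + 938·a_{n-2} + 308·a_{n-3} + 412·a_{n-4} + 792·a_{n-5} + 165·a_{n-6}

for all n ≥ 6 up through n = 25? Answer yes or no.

no

Terms a_0..a_25: 717, 270, 786, 997, 643, 468, 357, 1003, 305, 393, 529, 695, 883, 227, 763, 952, 425, 62, 256, 830, 413, 153, 249, 950, 554, 491
n=6: candidate gives 621, actual a_6 = 357 ✗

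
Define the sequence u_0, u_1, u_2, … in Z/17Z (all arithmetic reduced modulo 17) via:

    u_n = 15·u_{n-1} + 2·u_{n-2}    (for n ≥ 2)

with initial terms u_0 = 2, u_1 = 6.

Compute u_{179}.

u_2 = 15·6 + 2·2 = 9
u_3 = 15·9 + 2·6 = 11
u_4 = 15·11 + 2·9 = 13
u_5 = 15·13 + 2·11 = 13
u_6 = 15·13 + 2·13 = 0
u_7 = 15·0 + 2·13 = 9
u_8 = 15·9 + 2·0 = 16
u_9 = 15·16 + 2·9 = 3
u_10 = 15·3 + 2·16 = 9
u_11 = 15·9 + 2·3 = 5
u_12 = 15·5 + 2·9 = 8
u_13 = 15·8 + 2·5 = 11
u_14 = 15·11 + 2·8 = 11
u_15 = 15·11 + 2·11 = 0
u_16 = 15·0 + 2·11 = 5
u_17 = 15·5 + 2·0 = 7
u_18 = 15·7 + 2·5 = 13
u_19 = 15·13 + 2·7 = 5
u_20 = 15·5 + 2·13 = 16
u_21 = 15·16 + 2·5 = 12
u_22 = 15·12 + 2·16 = 8
u_23 = 15·8 + 2·12 = 8
u_24 = 15·8 + 2·8 = 0
u_25 = 15·0 + 2·8 = 16
u_26 = 15·16 + 2·0 = 2
u_27 = 15·2 + 2·16 = 11
u_28 = 15·11 + 2·2 = 16
u_29 = 15·16 + 2·11 = 7
u_30 = 15·7 + 2·16 = 1
u_31 = 15·1 + 2·7 = 12
u_32 = 15·12 + 2·1 = 12
u_33 = 15·12 + 2·12 = 0
u_34 = 15·0 + 2·12 = 7
u_35 = 15·7 + 2·0 = 3
u_36 = 15·3 + 2·7 = 8
u_37 = 15·8 + 2·3 = 7
u_38 = 15·7 + 2·8 = 2
u_39 = 15·2 + 2·7 = 10
u_40 = 15·10 + 2·2 = 1
u_41 = 15·1 + 2·10 = 1
u_42 = 15·1 + 2·1 = 0
u_43 = 15·0 + 2·1 = 2
u_44 = 15·2 + 2·0 = 13
u_45 = 15·13 + 2·2 = 12
u_46 = 15·12 + 2·13 = 2
u_47 = 15·2 + 2·12 = 3
u_48 = 15·3 + 2·2 = 15
u_49 = 15·15 + 2·3 = 10
u_50 = 15·10 + 2·15 = 10
u_51 = 15·10 + 2·10 = 0
u_52 = 15·0 + 2·10 = 3
u_53 = 15·3 + 2·0 = 11
u_54 = 15·11 + 2·3 = 1
u_55 = 15·1 + 2·11 = 3
u_56 = 15·3 + 2·1 = 13
u_57 = 15·13 + 2·3 = 14
u_58 = 15·14 + 2·13 = 15
u_59 = 15·15 + 2·14 = 15
u_60 = 15·15 + 2·15 = 0
u_61 = 15·0 + 2·15 = 13
u_62 = 15·13 + 2·0 = 8
u_63 = 15·8 + 2·13 = 10
u_64 = 15·10 + 2·8 = 13
u_65 = 15·13 + 2·10 = 11
u_66 = 15·11 + 2·13 = 4
u_67 = 15·4 + 2·11 = 14
u_68 = 15·14 + 2·4 = 14
u_69 = 15·14 + 2·14 = 0
u_70 = 15·0 + 2·14 = 11
u_71 = 15·11 + 2·0 = 12
u_72 = 15·12 + 2·11 = 15
u_73 = 15·15 + 2·12 = 11
u_74 = 15·11 + 2·15 = 8
u_75 = 15·8 + 2·11 = 6
u_76 = 15·6 + 2·8 = 4
u_77 = 15·4 + 2·6 = 4
u_78 = 15·4 + 2·4 = 0
u_79 = 15·0 + 2·4 = 8
u_80 = 15·8 + 2·0 = 1
u_81 = 15·1 + 2·8 = 14
u_82 = 15·14 + 2·1 = 8
u_83 = 15·8 + 2·14 = 12
u_84 = 15·12 + 2·8 = 9
u_85 = 15·9 + 2·12 = 6
u_86 = 15·6 + 2·9 = 6
u_87 = 15·6 + 2·6 = 0
u_88 = 15·0 + 2·6 = 12
u_89 = 15·12 + 2·0 = 10
u_90 = 15·10 + 2·12 = 4
u_91 = 15·4 + 2·10 = 12
u_92 = 15·12 + 2·4 = 1
u_93 = 15·1 + 2·12 = 5
u_94 = 15·5 + 2·1 = 9
u_95 = 15·9 + 2·5 = 9
u_96 = 15·9 + 2·9 = 0
u_97 = 15·0 + 2·9 = 1
u_98 = 15·1 + 2·0 = 15
u_99 = 15·15 + 2·1 = 6
u_100 = 15·6 + 2·15 = 1
u_101 = 15·1 + 2·6 = 10
u_102 = 15·10 + 2·1 = 16
u_103 = 15·16 + 2·10 = 5
u_104 = 15·5 + 2·16 = 5
u_105 = 15·5 + 2·5 = 0
u_106 = 15·0 + 2·5 = 10
u_107 = 15·10 + 2·0 = 14
u_108 = 15·14 + 2·10 = 9
u_109 = 15·9 + 2·14 = 10
u_110 = 15·10 + 2·9 = 15
u_111 = 15·15 + 2·10 = 7
u_112 = 15·7 + 2·15 = 16
u_113 = 15·16 + 2·7 = 16
u_114 = 15·16 + 2·16 = 0
u_115 = 15·0 + 2·16 = 15
u_116 = 15·15 + 2·0 = 4
u_117 = 15·4 + 2·15 = 5
u_118 = 15·5 + 2·4 = 15
u_119 = 15·15 + 2·5 = 14
u_120 = 15·14 + 2·15 = 2
u_121 = 15·2 + 2·14 = 7
u_122 = 15·7 + 2·2 = 7
u_123 = 15·7 + 2·7 = 0
u_124 = 15·0 + 2·7 = 14
u_125 = 15·14 + 2·0 = 6
u_126 = 15·6 + 2·14 = 16
u_127 = 15·16 + 2·6 = 14
u_128 = 15·14 + 2·16 = 4
u_129 = 15·4 + 2·14 = 3
u_130 = 15·3 + 2·4 = 2
u_131 = 15·2 + 2·3 = 2
u_132 = 15·2 + 2·2 = 0
u_133 = 15·0 + 2·2 = 4
u_134 = 15·4 + 2·0 = 9
u_135 = 15·9 + 2·4 = 7
u_136 = 15·7 + 2·9 = 4
u_137 = 15·4 + 2·7 = 6
u_138 = 15·6 + 2·4 = 13
u_139 = 15·13 + 2·6 = 3
u_140 = 15·3 + 2·13 = 3
u_141 = 15·3 + 2·3 = 0
u_142 = 15·0 + 2·3 = 6
u_143 = 15·6 + 2·0 = 5
u_144 = 15·5 + 2·6 = 2
u_145 = 15·2 + 2·5 = 6
u_146 = 15·6 + 2·2 = 9
u_147 = 15·9 + 2·6 = 11
u_148 = 15·11 + 2·9 = 13
u_149 = 15·13 + 2·11 = 13
u_150 = 15·13 + 2·13 = 0
u_151 = 15·0 + 2·13 = 9
u_152 = 15·9 + 2·0 = 16
u_153 = 15·16 + 2·9 = 3
u_154 = 15·3 + 2·16 = 9
u_155 = 15·9 + 2·3 = 5
u_156 = 15·5 + 2·9 = 8
u_157 = 15·8 + 2·5 = 11
u_158 = 15·11 + 2·8 = 11
u_159 = 15·11 + 2·11 = 0
u_160 = 15·0 + 2·11 = 5
u_161 = 15·5 + 2·0 = 7
u_162 = 15·7 + 2·5 = 13
u_163 = 15·13 + 2·7 = 5
u_164 = 15·5 + 2·13 = 16
u_165 = 15·16 + 2·5 = 12
u_166 = 15·12 + 2·16 = 8
u_167 = 15·8 + 2·12 = 8
u_168 = 15·8 + 2·8 = 0
u_169 = 15·0 + 2·8 = 16
u_170 = 15·16 + 2·0 = 2
u_171 = 15·2 + 2·16 = 11
u_172 = 15·11 + 2·2 = 16
u_173 = 15·16 + 2·11 = 7
u_174 = 15·7 + 2·16 = 1
u_175 = 15·1 + 2·7 = 12
u_176 = 15·12 + 2·1 = 12
u_177 = 15·12 + 2·12 = 0
u_178 = 15·0 + 2·12 = 7
u_179 = 15·7 + 2·0 = 3

3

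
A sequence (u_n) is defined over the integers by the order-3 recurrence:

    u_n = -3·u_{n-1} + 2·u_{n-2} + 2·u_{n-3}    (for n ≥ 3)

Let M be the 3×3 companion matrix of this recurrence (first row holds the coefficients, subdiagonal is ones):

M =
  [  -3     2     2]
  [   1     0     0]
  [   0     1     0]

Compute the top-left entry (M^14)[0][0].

(M^14)[0][0] is the top entry after applying M 14 times to the unit state (1, 0, 0). Equivalently it is h_{16} for the auxiliary sequence (h_n) obeying the same recurrence with h_2 = 1 and h_i = 0 for 0 ≤ i < 2:
h_3 = -3·1 + 2·0 + 2·0 = -3
h_4 = -3·-3 + 2·1 + 2·0 = 11
h_5 = -3·11 + 2·-3 + 2·1 = -37
h_6 = -3·-37 + 2·11 + 2·-3 = 127
h_7 = -3·127 + 2·-37 + 2·11 = -433
h_8 = -3·-433 + 2·127 + 2·-37 = 1479
h_9 = -3·1479 + 2·-433 + 2·127 = -5049
h_10 = -3·-5049 + 2·1479 + 2·-433 = 17239
h_11 = -3·17239 + 2·-5049 + 2·1479 = -58857
h_12 = -3·-58857 + 2·17239 + 2·-5049 = 200951
h_13 = -3·200951 + 2·-58857 + 2·17239 = -686089
h_14 = -3·-686089 + 2·200951 + 2·-58857 = 2342455
h_15 = -3·2342455 + 2·-686089 + 2·200951 = -7997641
h_16 = -3·-7997641 + 2·2342455 + 2·-686089 = 27305655

27305655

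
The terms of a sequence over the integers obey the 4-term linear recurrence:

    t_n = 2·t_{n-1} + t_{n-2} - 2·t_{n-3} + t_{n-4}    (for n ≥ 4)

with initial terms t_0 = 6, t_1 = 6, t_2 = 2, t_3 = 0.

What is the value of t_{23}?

t_4 = 2·0 + 1·2 + -2·6 + 1·6 = -4
t_5 = 2·-4 + 1·0 + -2·2 + 1·6 = -6
t_6 = 2·-6 + 1·-4 + -2·0 + 1·2 = -14
t_7 = 2·-14 + 1·-6 + -2·-4 + 1·0 = -26
t_8 = 2·-26 + 1·-14 + -2·-6 + 1·-4 = -58
t_9 = 2·-58 + 1·-26 + -2·-14 + 1·-6 = -120
t_10 = 2·-120 + 1·-58 + -2·-26 + 1·-14 = -260
t_11 = 2·-260 + 1·-120 + -2·-58 + 1·-26 = -550
t_12 = 2·-550 + 1·-260 + -2·-120 + 1·-58 = -1178
t_13 = 2·-1178 + 1·-550 + -2·-260 + 1·-120 = -2506
t_14 = 2·-2506 + 1·-1178 + -2·-550 + 1·-260 = -5350
t_15 = 2·-5350 + 1·-2506 + -2·-1178 + 1·-550 = -11400
t_16 = 2·-11400 + 1·-5350 + -2·-2506 + 1·-1178 = -24316
t_17 = 2·-24316 + 1·-11400 + -2·-5350 + 1·-2506 = -51838
t_18 = 2·-51838 + 1·-24316 + -2·-11400 + 1·-5350 = -110542
t_19 = 2·-110542 + 1·-51838 + -2·-24316 + 1·-11400 = -235690
t_20 = 2·-235690 + 1·-110542 + -2·-51838 + 1·-24316 = -502562
t_21 = 2·-502562 + 1·-235690 + -2·-110542 + 1·-51838 = -1071568
t_22 = 2·-1071568 + 1·-502562 + -2·-235690 + 1·-110542 = -2284860
t_23 = 2·-2284860 + 1·-1071568 + -2·-502562 + 1·-235690 = -4871854

-4871854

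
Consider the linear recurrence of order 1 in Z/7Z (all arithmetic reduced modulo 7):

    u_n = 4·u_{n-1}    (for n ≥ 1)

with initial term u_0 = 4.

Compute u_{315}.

4

u_1 = 4·4 = 2
u_2 = 4·2 = 1
u_3 = 4·1 = 4
(u_3) = (4) = (u_0), so the sequence has period 3.
315 ≡ 0 (mod 3), hence u_315 = u_0 = 4.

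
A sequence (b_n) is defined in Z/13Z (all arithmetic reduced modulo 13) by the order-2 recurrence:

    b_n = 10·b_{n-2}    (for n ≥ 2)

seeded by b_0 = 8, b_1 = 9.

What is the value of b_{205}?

b_2 = 0·9 + 10·8 = 2
b_3 = 0·2 + 10·9 = 12
b_4 = 0·12 + 10·2 = 7
b_5 = 0·7 + 10·12 = 3
b_6 = 0·3 + 10·7 = 5
b_7 = 0·5 + 10·3 = 4
b_8 = 0·4 + 10·5 = 11
b_9 = 0·11 + 10·4 = 1
b_10 = 0·1 + 10·11 = 6
b_11 = 0·6 + 10·1 = 10
b_12 = 0·10 + 10·6 = 8
b_13 = 0·8 + 10·10 = 9
(b_12, b_13) = (8, 9) = (b_0, b_1), so the sequence has period 12.
205 ≡ 1 (mod 12), hence b_205 = b_1 = 9.

9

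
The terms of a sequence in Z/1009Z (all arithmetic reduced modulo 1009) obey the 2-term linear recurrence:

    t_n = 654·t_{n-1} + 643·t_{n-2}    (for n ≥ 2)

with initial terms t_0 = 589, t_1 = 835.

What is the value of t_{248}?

t_2 = 654·835 + 643·589 = 573
t_3 = 654·573 + 643·835 = 520
t_4 = 654·520 + 643·573 = 201
t_5 = 654·201 + 643·520 = 665
t_6 = 654·665 + 643·201 = 122
t_7 = 654·122 + 643·665 = 865
Continuing the recurrence:
  t_8 = 414;  t_9 = 580;  t_10 = 771;  t_11 = 353;  t_12 = 135;  t_13 = 461
  t_14 = 843;  t_15 = 185;  t_16 = 126;  t_17 = 568;  t_18 = 458;  t_19 = 834
  t_20 = 442;  t_21 = 977;  t_22 = 938;  t_23 = 593;  t_24 = 118;  t_25 = 385
  t_26 = 748;  t_27 = 177;  t_28 = 403;  t_29 = 7;  t_30 = 358;  t_31 = 509
  t_32 = 58;  t_33 = 970;  t_34 = 689;  t_35 = 740;  t_36 = 725;  t_37 = 501
  t_38 = 755;  t_39 = 641;  t_40 = 615;  t_41 = 110;  t_42 = 218;  t_43 = 403
  t_44 = 136;  t_45 = 977;  t_46 = 935;  t_47 = 649;  t_48 = 507;  t_49 = 207
  t_50 = 266;  t_51 = 329;  t_52 = 766;  t_53 = 157;  t_54 = 915;  t_55 = 124
  t_56 = 474;  t_57 = 254;  t_58 = 704;  t_59 = 176;  t_60 = 718;  t_61 = 547
  t_62 = 104;  t_63 = 1002;  t_64 = 745;  t_65 = 427;  t_66 = 534;  t_67 = 235
  t_68 = 624;  t_69 = 215;  t_70 = 9;  t_71 = 853;  t_72 = 627;  t_73 = 996
  t_74 = 140;  t_75 = 463;  t_76 = 321;  t_77 = 116;  t_78 = 756;  t_79 = 945
  t_80 = 292;  t_81 = 484;  t_82 = 801;  t_83 = 623;  t_84 = 259;  t_85 = 899
  t_86 = 760;  t_87 = 512;  t_88 = 184;  t_89 = 547;  t_90 = 811;  t_91 = 249
  t_92 = 217;  t_93 = 334;  t_94 = 781;  t_95 = 65;  t_96 = 842;  t_97 = 180
  t_98 = 249;  t_99 = 102;  t_100 = 799;  t_101 = 894;  t_102 = 641;  t_103 = 191
  t_104 = 289;  t_105 = 38;  t_106 = 807;  t_107 = 289;  t_108 = 598;  t_109 = 780
  t_110 = 660;  t_111 = 864;  t_112 = 616;  t_113 = 875;  t_114 = 707;  t_115 = 868
  t_116 = 156;  t_117 = 262;  t_118 = 235;  t_119 = 285;  t_120 = 489;  t_121 = 579
  t_122 = 919;  t_123 = 647;  t_124 = 10;  t_125 = 799;  t_126 = 260;  t_127 = 704
  t_128 = 1007;  t_129 = 341;  t_130 = 757;  t_131 = 978;  t_132 = 319;  t_133 = 10
  t_134 = 776;  t_135 = 353;  t_136 = 323;  t_137 = 315;  t_138 = 9;  t_139 = 577
  t_140 = 734;  t_141 = 460;  t_142 = 917;  t_143 = 515;  t_144 = 179;  t_145 = 215
  t_146 = 430;  t_147 = 730;  t_148 = 187;  t_149 = 414;  t_150 = 514;  t_151 = 994
  t_152 = 839;  t_153 = 255;  t_154 = 956;  t_155 = 151;  t_156 = 99;  t_157 = 399
  t_158 = 714;  t_159 = 60;  t_160 = 905;  t_161 = 834;  t_162 = 298;  t_163 = 638
  t_164 = 439;  t_165 = 121;  t_166 = 189;  t_167 = 618;  t_168 = 10;  t_169 = 314
  t_170 = 905;  t_171 = 698;  t_172 = 146;  t_173 = 447;  t_174 = 778;  t_175 = 132
  t_176 = 353;  t_177 = 930;  t_178 = 756;  t_179 = 676;  t_180 = 941;  t_181 = 722
  t_182 = 648;  t_183 = 118;  t_184 = 435;  t_185 = 151;  t_186 = 84;  t_187 = 679
  t_188 = 641;  t_189 = 179;  t_190 = 513;  t_191 = 585;  t_192 = 95;  t_193 = 379
  t_194 = 197;  t_195 = 214;  t_196 = 251;  t_197 = 65;  t_198 = 85;  t_199 = 521
  t_200 = 870;  t_201 = 928;  t_202 = 927;  t_203 = 234;  t_204 = 419;  t_205 = 708
  t_206 = 924;  t_207 = 90;  t_208 = 169;  t_209 = 902;  t_210 = 347;  t_211 = 733
  t_212 = 239;  t_213 = 27;  t_214 = 814;  t_215 = 821;  t_216 = 886;  t_217 = 474
  t_218 = 855;  t_219 = 248;  t_220 = 612;  t_221 = 726;  t_222 = 580;  t_223 = 596
  t_224 = 929;  t_225 = 965;  t_226 = 504;  t_227 = 642;  t_228 = 307;  t_229 = 112
  t_230 = 237;  t_231 = 998;  t_232 = 910;  t_233 = 829;  t_234 = 243;  t_235 = 804
  t_236 = 990;  t_237 = 46;  t_238 = 714;  t_239 = 106;  t_240 = 719;  t_241 = 587
  t_242 = 673;  t_243 = 293;  t_244 = 799;  t_245 = 609;  t_246 = 916
t_247 = 654·916 + 643·609 = 822
t_248 = 654·822 + 643·916 = 532

532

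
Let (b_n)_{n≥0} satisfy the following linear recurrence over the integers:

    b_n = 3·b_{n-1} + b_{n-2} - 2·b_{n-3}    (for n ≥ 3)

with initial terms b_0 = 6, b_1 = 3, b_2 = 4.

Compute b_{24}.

b_3 = 3·4 + 1·3 + -2·6 = 3
b_4 = 3·3 + 1·4 + -2·3 = 7
b_5 = 3·7 + 1·3 + -2·4 = 16
b_6 = 3·16 + 1·7 + -2·3 = 49
b_7 = 3·49 + 1·16 + -2·7 = 149
b_8 = 3·149 + 1·49 + -2·16 = 464
b_9 = 3·464 + 1·149 + -2·49 = 1443
b_10 = 3·1443 + 1·464 + -2·149 = 4495
b_11 = 3·4495 + 1·1443 + -2·464 = 14000
b_12 = 3·14000 + 1·4495 + -2·1443 = 43609
b_13 = 3·43609 + 1·14000 + -2·4495 = 135837
b_14 = 3·135837 + 1·43609 + -2·14000 = 423120
b_15 = 3·423120 + 1·135837 + -2·43609 = 1317979
b_16 = 3·1317979 + 1·423120 + -2·135837 = 4105383
b_17 = 3·4105383 + 1·1317979 + -2·423120 = 12787888
b_18 = 3·12787888 + 1·4105383 + -2·1317979 = 39833089
b_19 = 3·39833089 + 1·12787888 + -2·4105383 = 124076389
b_20 = 3·124076389 + 1·39833089 + -2·12787888 = 386486480
b_21 = 3·386486480 + 1·124076389 + -2·39833089 = 1203869651
b_22 = 3·1203869651 + 1·386486480 + -2·124076389 = 3749942655
b_23 = 3·3749942655 + 1·1203869651 + -2·386486480 = 11680724656
b_24 = 3·11680724656 + 1·3749942655 + -2·1203869651 = 36384377321

36384377321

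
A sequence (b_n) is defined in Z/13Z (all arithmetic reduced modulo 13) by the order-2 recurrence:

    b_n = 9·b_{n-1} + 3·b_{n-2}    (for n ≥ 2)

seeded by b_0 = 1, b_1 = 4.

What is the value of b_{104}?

b_2 = 9·4 + 3·1 = 0
b_3 = 9·0 + 3·4 = 12
b_4 = 9·12 + 3·0 = 4
b_5 = 9·4 + 3·12 = 7
b_6 = 9·7 + 3·4 = 10
b_7 = 9·10 + 3·7 = 7
b_8 = 9·7 + 3·10 = 2
b_9 = 9·2 + 3·7 = 0
b_10 = 9·0 + 3·2 = 6
b_11 = 9·6 + 3·0 = 2
b_12 = 9·2 + 3·6 = 10
b_13 = 9·10 + 3·2 = 5
b_14 = 9·5 + 3·10 = 10
b_15 = 9·10 + 3·5 = 1
b_16 = 9·1 + 3·10 = 0
b_17 = 9·0 + 3·1 = 3
b_18 = 9·3 + 3·0 = 1
b_19 = 9·1 + 3·3 = 5
b_20 = 9·5 + 3·1 = 9
b_21 = 9·9 + 3·5 = 5
b_22 = 9·5 + 3·9 = 7
b_23 = 9·7 + 3·5 = 0
b_24 = 9·0 + 3·7 = 8
b_25 = 9·8 + 3·0 = 7
b_26 = 9·7 + 3·8 = 9
b_27 = 9·9 + 3·7 = 11
b_28 = 9·11 + 3·9 = 9
b_29 = 9·9 + 3·11 = 10
b_30 = 9·10 + 3·9 = 0
b_31 = 9·0 + 3·10 = 4
b_32 = 9·4 + 3·0 = 10
b_33 = 9·10 + 3·4 = 11
b_34 = 9·11 + 3·10 = 12
b_35 = 9·12 + 3·11 = 11
b_36 = 9·11 + 3·12 = 5
b_37 = 9·5 + 3·11 = 0
b_38 = 9·0 + 3·5 = 2
b_39 = 9·2 + 3·0 = 5
b_40 = 9·5 + 3·2 = 12
b_41 = 9·12 + 3·5 = 6
b_42 = 9·6 + 3·12 = 12
b_43 = 9·12 + 3·6 = 9
b_44 = 9·9 + 3·12 = 0
b_45 = 9·0 + 3·9 = 1
b_46 = 9·1 + 3·0 = 9
b_47 = 9·9 + 3·1 = 6
b_48 = 9·6 + 3·9 = 3
b_49 = 9·3 + 3·6 = 6
b_50 = 9·6 + 3·3 = 11
b_51 = 9·11 + 3·6 = 0
b_52 = 9·0 + 3·11 = 7
b_53 = 9·7 + 3·0 = 11
b_54 = 9·11 + 3·7 = 3
b_55 = 9·3 + 3·11 = 8
b_56 = 9·8 + 3·3 = 3
b_57 = 9·3 + 3·8 = 12
b_58 = 9·12 + 3·3 = 0
b_59 = 9·0 + 3·12 = 10
b_60 = 9·10 + 3·0 = 12
b_61 = 9·12 + 3·10 = 8
b_62 = 9·8 + 3·12 = 4
b_63 = 9·4 + 3·8 = 8
b_64 = 9·8 + 3·4 = 6
b_65 = 9·6 + 3·8 = 0
b_66 = 9·0 + 3·6 = 5
b_67 = 9·5 + 3·0 = 6
b_68 = 9·6 + 3·5 = 4
b_69 = 9·4 + 3·6 = 2
b_70 = 9·2 + 3·4 = 4
b_71 = 9·4 + 3·2 = 3
b_72 = 9·3 + 3·4 = 0
b_73 = 9·0 + 3·3 = 9
b_74 = 9·9 + 3·0 = 3
b_75 = 9·3 + 3·9 = 2
b_76 = 9·2 + 3·3 = 1
b_77 = 9·1 + 3·2 = 2
b_78 = 9·2 + 3·1 = 8
b_79 = 9·8 + 3·2 = 0
b_80 = 9·0 + 3·8 = 11
b_81 = 9·11 + 3·0 = 8
b_82 = 9·8 + 3·11 = 1
b_83 = 9·1 + 3·8 = 7
b_84 = 9·7 + 3·1 = 1
b_85 = 9·1 + 3·7 = 4
b_86 = 9·4 + 3·1 = 0
b_87 = 9·0 + 3·4 = 12
b_88 = 9·12 + 3·0 = 4
b_89 = 9·4 + 3·12 = 7
b_90 = 9·7 + 3·4 = 10
b_91 = 9·10 + 3·7 = 7
b_92 = 9·7 + 3·10 = 2
b_93 = 9·2 + 3·7 = 0
b_94 = 9·0 + 3·2 = 6
b_95 = 9·6 + 3·0 = 2
b_96 = 9·2 + 3·6 = 10
b_97 = 9·10 + 3·2 = 5
b_98 = 9·5 + 3·10 = 10
b_99 = 9·10 + 3·5 = 1
b_100 = 9·1 + 3·10 = 0
b_101 = 9·0 + 3·1 = 3
b_102 = 9·3 + 3·0 = 1
b_103 = 9·1 + 3·3 = 5
b_104 = 9·5 + 3·1 = 9

9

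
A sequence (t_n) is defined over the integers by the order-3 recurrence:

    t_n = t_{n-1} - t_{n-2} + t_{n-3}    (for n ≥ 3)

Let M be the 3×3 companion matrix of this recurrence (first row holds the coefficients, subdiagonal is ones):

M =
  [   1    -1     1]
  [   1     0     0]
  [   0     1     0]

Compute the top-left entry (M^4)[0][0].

1

(M^4)[0][0] is the top entry after applying M 4 times to the unit state (1, 0, 0). Equivalently it is h_{6} for the auxiliary sequence (h_n) obeying the same recurrence with h_2 = 1 and h_i = 0 for 0 ≤ i < 2:
h_3 = 1·1 + -1·0 + 1·0 = 1
h_4 = 1·1 + -1·1 + 1·0 = 0
h_5 = 1·0 + -1·1 + 1·1 = 0
h_6 = 1·0 + -1·0 + 1·1 = 1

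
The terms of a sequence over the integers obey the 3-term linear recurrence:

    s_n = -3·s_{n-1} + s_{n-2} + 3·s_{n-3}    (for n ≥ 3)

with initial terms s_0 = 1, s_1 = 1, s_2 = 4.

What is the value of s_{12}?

s_3 = -3·4 + 1·1 + 3·1 = -8
s_4 = -3·-8 + 1·4 + 3·1 = 31
s_5 = -3·31 + 1·-8 + 3·4 = -89
s_6 = -3·-89 + 1·31 + 3·-8 = 274
s_7 = -3·274 + 1·-89 + 3·31 = -818
s_8 = -3·-818 + 1·274 + 3·-89 = 2461
s_9 = -3·2461 + 1·-818 + 3·274 = -7379
s_10 = -3·-7379 + 1·2461 + 3·-818 = 22144
s_11 = -3·22144 + 1·-7379 + 3·2461 = -66428
s_12 = -3·-66428 + 1·22144 + 3·-7379 = 199291

199291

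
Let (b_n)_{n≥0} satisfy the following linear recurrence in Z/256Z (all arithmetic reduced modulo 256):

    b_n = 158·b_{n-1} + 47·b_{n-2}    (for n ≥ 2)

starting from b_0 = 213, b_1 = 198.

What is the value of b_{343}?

248

b_2 = 158·198 + 47·213 = 79
b_3 = 158·79 + 47·198 = 28
b_4 = 158·28 + 47·79 = 201
b_5 = 158·201 + 47·28 = 50
b_6 = 158·50 + 47·201 = 195
b_7 = 158·195 + 47·50 = 136
Continuing the recurrence:
  b_8 = 189;  b_9 = 158;  b_10 = 55;  b_11 = 244;  b_12 = 177;  b_13 = 10
  b_14 = 171;  b_15 = 96;  b_16 = 165;  b_17 = 118;  b_18 = 31;  b_19 = 204
  b_20 = 153;  b_21 = 226;  b_22 = 147;  b_23 = 56;  b_24 = 141;  b_25 = 78
  b_26 = 7;  b_27 = 164;  b_28 = 129;  b_29 = 186;  b_30 = 123;  b_31 = 16
  b_32 = 117;  b_33 = 38;  b_34 = 239;  b_35 = 124;  b_36 = 105;  b_37 = 146
  b_38 = 99;  b_39 = 232;  b_40 = 93;  b_41 = 254;  b_42 = 215;  b_43 = 84
  b_44 = 81;  b_45 = 106;  b_46 = 75;  b_47 = 192;  b_48 = 69;  b_49 = 214
  b_50 = 191;  b_51 = 44;  b_52 = 57;  b_53 = 66;  b_54 = 51;  b_55 = 152
  b_56 = 45;  b_57 = 174;  b_58 = 167;  b_59 = 4;  b_60 = 33;  b_61 = 26
  b_62 = 27;  b_63 = 112;  b_64 = 21;  b_65 = 134;  b_66 = 143;  b_67 = 220
  b_68 = 9;  b_69 = 242;  b_70 = 3;  b_71 = 72;  b_72 = 253;  b_73 = 94
  b_74 = 119;  b_75 = 180;  b_76 = 241;  b_77 = 202;  b_78 = 235;  b_79 = 32
  b_80 = 229;  b_81 = 54;  b_82 = 95;  b_83 = 140;  b_84 = 217;  b_85 = 162
  b_86 = 211;  b_87 = 248;  b_88 = 205;  b_89 = 14;  b_90 = 71;  b_91 = 100
  b_92 = 193;  b_93 = 122;  b_94 = 187;  b_95 = 208;  b_96 = 181;  b_97 = 230
  b_98 = 47;  b_99 = 60;  b_100 = 169;  b_101 = 82;  b_102 = 163;  b_103 = 168
  b_104 = 157;  b_105 = 190;  b_106 = 23;  b_107 = 20;  b_108 = 145;  b_109 = 42
  b_110 = 139;  b_111 = 128;  b_112 = 133;  b_113 = 150;  b_114 = 255;  b_115 = 236
  b_116 = 121;  b_117 = 2;  b_118 = 115;  b_119 = 88;  b_120 = 109;  b_121 = 110
  b_122 = 231;  b_123 = 196;  b_124 = 97;  b_125 = 218;  b_126 = 91;  b_127 = 48
  b_128 = 85;  b_129 = 70;  b_130 = 207;  b_131 = 156;  b_132 = 73;  b_133 = 178
  b_134 = 67;  b_135 = 8;  b_136 = 61;  b_137 = 30;  b_138 = 183;  b_139 = 116
  b_140 = 49;  b_141 = 138;  b_142 = 43;  b_143 = 224;  b_144 = 37;  b_145 = 246
  b_146 = 159;  b_147 = 76;  b_148 = 25;  b_149 = 98;  b_150 = 19;  b_151 = 184
  b_152 = 13;  b_153 = 206;  b_154 = 135;  b_155 = 36;  b_156 = 1;  b_157 = 58
  b_158 = 251;  b_159 = 144;  b_160 = 245;  b_161 = 166;  b_162 = 111;  b_163 = 252
  b_164 = 233;  b_165 = 18;  b_166 = 227;  b_167 = 104;  b_168 = 221;  b_169 = 126
  b_170 = 87;  b_171 = 212;  b_172 = 209;  b_173 = 234;  b_174 = 203;  b_175 = 64
  b_176 = 197;  b_177 = 86;  b_178 = 63;  b_179 = 172;  b_180 = 185;  b_181 = 194
  b_182 = 179;  b_183 = 24;  b_184 = 173;  b_185 = 46;  b_186 = 39;  b_187 = 132
  b_188 = 161;  b_189 = 154;  b_190 = 155;  b_191 = 240;  b_192 = 149;  b_193 = 6
  b_194 = 15;  b_195 = 92;  b_196 = 137;  b_197 = 114;  b_198 = 131;  b_199 = 200
  b_200 = 125;  b_201 = 222;  b_202 = 247;  b_203 = 52;  b_204 = 113;  b_205 = 74
  b_206 = 107;  b_207 = 160;  b_208 = 101;  b_209 = 182;  b_210 = 223;  b_211 = 12
  b_212 = 89;  b_213 = 34;  b_214 = 83;  b_215 = 120;  b_216 = 77;  b_217 = 142
  b_218 = 199;  b_219 = 228;  b_220 = 65;  b_221 = 250;  b_222 = 59;  b_223 = 80
  b_224 = 53;  b_225 = 102;  b_226 = 175;  b_227 = 188;  b_228 = 41;  b_229 = 210
  b_230 = 35;  b_231 = 40;  b_232 = 29;  b_233 = 62;  b_234 = 151;  b_235 = 148
  b_236 = 17;  b_237 = 170;  b_238 = 11;  b_239 = 0;  b_240 = 5;  b_241 = 22
  b_242 = 127;  b_243 = 108;  b_244 = 249;  b_245 = 130;  b_246 = 243;  b_247 = 216
  b_248 = 237;  b_249 = 238;  b_250 = 103;  b_251 = 68;  b_252 = 225;  b_253 = 90
  b_254 = 219;  b_255 = 176;  b_256 = 213;  b_257 = 198;  b_258 = 79;  b_259 = 28
  b_260 = 201;  b_261 = 50;  b_262 = 195;  b_263 = 136;  b_264 = 189;  b_265 = 158
  b_266 = 55;  b_267 = 244;  b_268 = 177;  b_269 = 10;  b_270 = 171;  b_271 = 96
  b_272 = 165;  b_273 = 118;  b_274 = 31;  b_275 = 204;  b_276 = 153;  b_277 = 226
  b_278 = 147;  b_279 = 56;  b_280 = 141;  b_281 = 78;  b_282 = 7;  b_283 = 164
  b_284 = 129;  b_285 = 186;  b_286 = 123;  b_287 = 16;  b_288 = 117;  b_289 = 38
  b_290 = 239;  b_291 = 124;  b_292 = 105;  b_293 = 146;  b_294 = 99;  b_295 = 232
  b_296 = 93;  b_297 = 254;  b_298 = 215;  b_299 = 84;  b_300 = 81;  b_301 = 106
  b_302 = 75;  b_303 = 192;  b_304 = 69;  b_305 = 214;  b_306 = 191;  b_307 = 44
  b_308 = 57;  b_309 = 66;  b_310 = 51;  b_311 = 152;  b_312 = 45;  b_313 = 174
  b_314 = 167;  b_315 = 4;  b_316 = 33;  b_317 = 26;  b_318 = 27;  b_319 = 112
  b_320 = 21;  b_321 = 134;  b_322 = 143;  b_323 = 220;  b_324 = 9;  b_325 = 242
  b_326 = 3;  b_327 = 72;  b_328 = 253;  b_329 = 94;  b_330 = 119;  b_331 = 180
  b_332 = 241;  b_333 = 202;  b_334 = 235;  b_335 = 32;  b_336 = 229;  b_337 = 54
  b_338 = 95;  b_339 = 140;  b_340 = 217;  b_341 = 162
b_342 = 158·162 + 47·217 = 211
b_343 = 158·211 + 47·162 = 248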